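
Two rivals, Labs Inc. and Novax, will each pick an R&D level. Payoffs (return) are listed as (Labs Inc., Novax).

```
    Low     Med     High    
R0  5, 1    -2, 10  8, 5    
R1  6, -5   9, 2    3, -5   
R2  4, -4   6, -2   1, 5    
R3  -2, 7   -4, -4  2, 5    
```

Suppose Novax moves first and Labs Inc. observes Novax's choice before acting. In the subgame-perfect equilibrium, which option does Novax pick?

Solve by backward induction (Novax leads).
- Low: Labs Inc. compares 5, 6, 4, -2 and picks R1; Novax would get -5.
- Med: Labs Inc. compares -2, 9, 6, -4 and picks R1; Novax would get 2.
- High: Labs Inc. compares 8, 3, 1, 2 and picks R0; Novax would get 5.
Novax's induced payoffs are -5, 2, 5, so Novax commits to High. Subgame-perfect outcome: (R0, High) with payoffs (8, 5).

High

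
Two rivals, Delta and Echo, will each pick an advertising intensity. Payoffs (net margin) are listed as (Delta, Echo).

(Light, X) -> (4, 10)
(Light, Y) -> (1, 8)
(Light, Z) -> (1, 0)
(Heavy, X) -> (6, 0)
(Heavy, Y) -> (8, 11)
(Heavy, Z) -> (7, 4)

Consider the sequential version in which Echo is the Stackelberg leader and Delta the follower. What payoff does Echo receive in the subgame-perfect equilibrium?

Backward induction with Echo moving first.
- X → Delta plays Heavy (best of 4, 6); Echo gets 0.
- Y → Delta plays Heavy (best of 1, 8); Echo gets 11.
- Z → Delta plays Heavy (best of 1, 7); Echo gets 4.
Maximizing over 0, 11, 4, Echo chooses Y. Subgame-perfect outcome: (Heavy, Y) with payoffs (8, 11).

11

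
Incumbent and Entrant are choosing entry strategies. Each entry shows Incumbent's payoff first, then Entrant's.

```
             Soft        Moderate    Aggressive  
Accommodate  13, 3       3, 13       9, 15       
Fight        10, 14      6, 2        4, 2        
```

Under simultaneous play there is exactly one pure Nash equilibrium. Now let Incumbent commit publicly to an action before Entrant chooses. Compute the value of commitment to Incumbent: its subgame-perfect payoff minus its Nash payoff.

1

Entrant best-responds to each possible Incumbent move:
- Accommodate: Entrant compares 3, 13, 15 and picks Aggressive; Incumbent would get 9.
- Fight: Entrant compares 14, 2, 2 and picks Soft; Incumbent would get 10.
Maximizing over 9, 10, Incumbent chooses Fight. Subgame-perfect outcome: (Fight, Soft) with payoffs (10, 14).
Under simultaneous play:
Incumbent's best replies: Soft→Accommodate; Moderate→Fight; Aggressive→Accommodate.
Entrant's best replies: Accommodate→Aggressive; Fight→Soft.
Only (Accommodate, Aggressive) has each player best-responding; Nash payoffs (9, 15).
Incumbent's commitment gain: 10 − 9 = 1.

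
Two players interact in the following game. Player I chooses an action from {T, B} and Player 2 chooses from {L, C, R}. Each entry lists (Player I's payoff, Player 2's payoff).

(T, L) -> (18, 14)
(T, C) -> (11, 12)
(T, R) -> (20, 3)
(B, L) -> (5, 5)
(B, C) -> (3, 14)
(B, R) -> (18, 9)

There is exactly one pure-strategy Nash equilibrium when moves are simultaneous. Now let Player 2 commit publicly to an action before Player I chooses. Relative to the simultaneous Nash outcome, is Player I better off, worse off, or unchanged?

Work backward from Player I's decision.
- L → Player I plays T (best of 18, 5); Player 2 gets 14.
- C → Player I plays T (best of 11, 3); Player 2 gets 12.
- R → Player I plays T (best of 20, 18); Player 2 gets 3.
Maximizing over 14, 12, 3, Player 2 chooses L. Subgame-perfect outcome: (T, L) with payoffs (18, 14).
Under simultaneous play:
Player I's best replies: L→T; C→T; R→T.
Player 2's best replies: T→L; B→C.
Only (T, L) has each player best-responding; Nash payoffs (18, 14).
Player I earns 18 sequentially versus 18 at the Nash outcome: unchanged.

unchanged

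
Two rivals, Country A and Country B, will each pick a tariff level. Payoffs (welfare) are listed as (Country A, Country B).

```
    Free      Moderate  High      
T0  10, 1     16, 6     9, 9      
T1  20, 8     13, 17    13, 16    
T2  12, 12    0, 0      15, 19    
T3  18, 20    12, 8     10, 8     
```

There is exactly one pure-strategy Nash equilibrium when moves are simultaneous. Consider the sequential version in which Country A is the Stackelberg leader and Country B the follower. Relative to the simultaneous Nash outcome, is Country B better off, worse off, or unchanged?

better off

Solve by backward induction (Country A leads).
- T0: BR = High, leader payoff 9.
- T1: BR = Moderate, leader payoff 13.
- T2: BR = High, leader payoff 15.
- T3: BR = Free, leader payoff 18.
Maximizing over 9, 13, 15, 18, Country A chooses T3. Subgame-perfect outcome: (T3, Free) with payoffs (18, 20).
For the simultaneous game, intersect best replies.
Country A's best replies: Free→T1; Moderate→T0; High→T2.
Country B's best replies: T0→High; T1→Moderate; T2→High; T3→Free.
Only (T2, High) has each player best-responding; Nash payoffs (15, 19).
Country B earns 20 sequentially versus 19 at the Nash outcome: better off.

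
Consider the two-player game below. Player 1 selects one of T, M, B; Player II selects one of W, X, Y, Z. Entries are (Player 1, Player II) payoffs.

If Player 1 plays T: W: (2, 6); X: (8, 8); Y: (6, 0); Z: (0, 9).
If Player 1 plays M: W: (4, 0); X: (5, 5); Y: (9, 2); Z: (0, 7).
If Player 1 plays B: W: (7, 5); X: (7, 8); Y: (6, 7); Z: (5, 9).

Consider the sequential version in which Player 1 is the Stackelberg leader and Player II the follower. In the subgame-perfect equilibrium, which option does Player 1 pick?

B

Backward induction with Player 1 moving first.
- T: BR = Z, leader payoff 0.
- M: BR = Z, leader payoff 0.
- B: BR = Z, leader payoff 5.
Among 0, 0, 5, the best is 5 at B. Subgame-perfect outcome: (B, Z) with payoffs (5, 9).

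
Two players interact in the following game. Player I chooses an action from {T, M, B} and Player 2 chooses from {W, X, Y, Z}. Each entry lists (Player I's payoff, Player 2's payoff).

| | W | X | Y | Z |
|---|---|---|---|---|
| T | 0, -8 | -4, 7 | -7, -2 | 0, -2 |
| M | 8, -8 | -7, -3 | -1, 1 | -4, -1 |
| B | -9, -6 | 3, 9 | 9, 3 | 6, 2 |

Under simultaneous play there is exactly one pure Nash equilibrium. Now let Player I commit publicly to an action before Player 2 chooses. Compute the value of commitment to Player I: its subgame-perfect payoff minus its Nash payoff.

0

Backward induction with Player I moving first.
- T: BR = X, leader payoff -4.
- M: BR = Y, leader payoff -1.
- B: BR = X, leader payoff 3.
Among -4, -1, 3, the best is 3 at B. Subgame-perfect outcome: (B, X) with payoffs (3, 9).
Under simultaneous play:
Player I's best replies: W→M; X→B; Y→B; Z→B.
Player 2's best replies: T→X; M→Y; B→X.
Only (B, X) has each player best-responding; Nash payoffs (3, 9).
Player I's commitment gain: 3 − 3 = 0.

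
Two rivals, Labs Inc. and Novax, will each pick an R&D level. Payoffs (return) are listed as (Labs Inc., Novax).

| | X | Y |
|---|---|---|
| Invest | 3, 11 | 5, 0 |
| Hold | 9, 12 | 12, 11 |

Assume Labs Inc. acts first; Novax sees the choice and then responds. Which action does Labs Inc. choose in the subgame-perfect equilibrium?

Hold

Novax best-responds to each possible Labs Inc. move:
- Invest: BR = X, leader payoff 3.
- Hold: BR = X, leader payoff 9.
Labs Inc.'s induced payoffs are 3, 9, so Labs Inc. commits to Hold. Subgame-perfect outcome: (Hold, X) with payoffs (9, 12).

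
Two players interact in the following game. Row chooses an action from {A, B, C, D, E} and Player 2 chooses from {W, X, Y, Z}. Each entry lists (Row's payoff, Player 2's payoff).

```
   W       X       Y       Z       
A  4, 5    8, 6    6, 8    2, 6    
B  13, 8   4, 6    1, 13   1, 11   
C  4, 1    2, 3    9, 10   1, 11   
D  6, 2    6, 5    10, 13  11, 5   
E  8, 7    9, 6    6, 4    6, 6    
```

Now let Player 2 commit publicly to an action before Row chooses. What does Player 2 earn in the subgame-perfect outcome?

Backward induction with Player 2 moving first.
- W: BR = B, leader payoff 8.
- X: BR = E, leader payoff 6.
- Y: BR = D, leader payoff 13.
- Z: BR = D, leader payoff 5.
Among 8, 6, 13, 5, the best is 13 at Y. Subgame-perfect outcome: (D, Y) with payoffs (10, 13).

13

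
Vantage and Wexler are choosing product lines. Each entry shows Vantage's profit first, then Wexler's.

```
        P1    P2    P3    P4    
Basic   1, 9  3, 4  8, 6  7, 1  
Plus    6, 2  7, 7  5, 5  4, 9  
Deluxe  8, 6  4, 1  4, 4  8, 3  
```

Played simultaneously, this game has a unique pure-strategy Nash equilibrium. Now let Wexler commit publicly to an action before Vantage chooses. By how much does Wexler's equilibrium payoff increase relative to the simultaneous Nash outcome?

1

Solve by backward induction (Wexler leads).
- P1: BR = Deluxe, leader payoff 6.
- P2: BR = Plus, leader payoff 7.
- P3: BR = Basic, leader payoff 6.
- P4: BR = Deluxe, leader payoff 3.
Wexler's induced payoffs are 6, 7, 6, 3, so Wexler commits to P2. Subgame-perfect outcome: (Plus, P2) with payoffs (7, 7).
Now find the simultaneous Nash equilibrium.
Vantage's best replies: P1→Deluxe; P2→Plus; P3→Basic; P4→Deluxe.
Wexler's best replies: Basic→P1; Plus→P4; Deluxe→P1.
The unique mutual best reply is (Deluxe, P1), giving (8, 6).
Wexler's commitment gain: 7 − 6 = 1.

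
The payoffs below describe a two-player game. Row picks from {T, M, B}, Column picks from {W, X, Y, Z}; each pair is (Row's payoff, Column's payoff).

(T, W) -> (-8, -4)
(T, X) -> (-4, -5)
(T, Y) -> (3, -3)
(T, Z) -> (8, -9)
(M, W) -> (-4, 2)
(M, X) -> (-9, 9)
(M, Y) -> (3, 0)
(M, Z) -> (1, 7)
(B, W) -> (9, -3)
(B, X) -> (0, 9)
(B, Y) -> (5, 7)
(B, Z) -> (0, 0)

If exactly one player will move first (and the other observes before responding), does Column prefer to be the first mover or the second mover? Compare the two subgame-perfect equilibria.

If Row leads: Column's best replies are T→Y, M→X, B→X; Row's induced payoffs 3, -9, 0; outcome (T, Y), payoffs (3, -3).
If Column leads: Row's best replies are W→B, X→B, Y→B, Z→T; Column's induced payoffs -3, 9, 7, -9; outcome (B, X), payoffs (0, 9).
Column gets 9 moving first and -3 moving second, so Column prefers to move first.

first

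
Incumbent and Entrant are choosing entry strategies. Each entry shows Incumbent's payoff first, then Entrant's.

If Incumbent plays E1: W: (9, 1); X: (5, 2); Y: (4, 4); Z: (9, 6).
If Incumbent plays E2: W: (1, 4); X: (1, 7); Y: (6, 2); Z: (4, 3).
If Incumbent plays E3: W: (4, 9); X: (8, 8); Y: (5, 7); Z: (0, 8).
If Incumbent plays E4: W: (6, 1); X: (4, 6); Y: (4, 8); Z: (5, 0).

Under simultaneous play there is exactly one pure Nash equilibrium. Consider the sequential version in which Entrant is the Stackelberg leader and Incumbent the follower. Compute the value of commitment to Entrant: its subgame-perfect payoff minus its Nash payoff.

2

Backward induction with Entrant moving first.
- W: Incumbent compares 9, 1, 4, 6 and picks E1; Entrant would get 1.
- X: Incumbent compares 5, 1, 8, 4 and picks E3; Entrant would get 8.
- Y: Incumbent compares 4, 6, 5, 4 and picks E2; Entrant would get 2.
- Z: Incumbent compares 9, 4, 0, 5 and picks E1; Entrant would get 6.
Among 1, 8, 2, 6, the best is 8 at X. Subgame-perfect outcome: (E3, X) with payoffs (8, 8).
Under simultaneous play:
Incumbent's best replies: W→E1; X→E3; Y→E2; Z→E1.
Entrant's best replies: E1→Z; E2→X; E3→W; E4→Y.
The unique mutual best reply is (E1, Z), giving (9, 6).
Entrant's commitment gain: 8 − 6 = 2.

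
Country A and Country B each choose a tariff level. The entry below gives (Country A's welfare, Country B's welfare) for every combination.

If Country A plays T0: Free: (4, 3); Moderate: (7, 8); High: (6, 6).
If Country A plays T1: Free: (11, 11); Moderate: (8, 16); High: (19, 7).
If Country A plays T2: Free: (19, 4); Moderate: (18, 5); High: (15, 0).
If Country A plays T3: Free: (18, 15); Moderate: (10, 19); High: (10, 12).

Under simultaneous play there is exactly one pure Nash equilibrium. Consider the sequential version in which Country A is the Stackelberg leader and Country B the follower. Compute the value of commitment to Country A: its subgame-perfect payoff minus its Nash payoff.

Solve by backward induction (Country A leads).
- T0: BR = Moderate, leader payoff 7.
- T1: BR = Moderate, leader payoff 8.
- T2: BR = Moderate, leader payoff 18.
- T3: BR = Moderate, leader payoff 10.
Maximizing over 7, 8, 18, 10, Country A chooses T2. Subgame-perfect outcome: (T2, Moderate) with payoffs (18, 5).
For the simultaneous game, intersect best replies.
Country A's best replies: Free→T2; Moderate→T2; High→T1.
Country B's best replies: T0→Moderate; T1→Moderate; T2→Moderate; T3→Moderate.
The unique mutual best reply is (T2, Moderate), giving (18, 5).
Country A's commitment gain: 18 − 18 = 0.

0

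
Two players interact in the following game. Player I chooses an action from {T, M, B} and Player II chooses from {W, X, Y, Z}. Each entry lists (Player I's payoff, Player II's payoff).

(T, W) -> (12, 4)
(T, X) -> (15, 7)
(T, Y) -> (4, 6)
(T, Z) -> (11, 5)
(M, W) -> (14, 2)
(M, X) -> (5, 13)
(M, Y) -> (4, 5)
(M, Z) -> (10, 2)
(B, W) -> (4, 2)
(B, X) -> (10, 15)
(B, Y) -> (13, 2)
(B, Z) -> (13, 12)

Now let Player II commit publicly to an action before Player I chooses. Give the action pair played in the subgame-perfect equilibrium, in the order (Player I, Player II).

Player I best-responds to each possible Player II move:
- W: Player I compares 12, 14, 4 and picks M; Player II would get 2.
- X: Player I compares 15, 5, 10 and picks T; Player II would get 7.
- Y: Player I compares 4, 4, 13 and picks B; Player II would get 2.
- Z: Player I compares 11, 10, 13 and picks B; Player II would get 12.
Among 2, 7, 2, 12, the best is 12 at Z. Subgame-perfect outcome: (B, Z) with payoffs (13, 12).

(B, Z)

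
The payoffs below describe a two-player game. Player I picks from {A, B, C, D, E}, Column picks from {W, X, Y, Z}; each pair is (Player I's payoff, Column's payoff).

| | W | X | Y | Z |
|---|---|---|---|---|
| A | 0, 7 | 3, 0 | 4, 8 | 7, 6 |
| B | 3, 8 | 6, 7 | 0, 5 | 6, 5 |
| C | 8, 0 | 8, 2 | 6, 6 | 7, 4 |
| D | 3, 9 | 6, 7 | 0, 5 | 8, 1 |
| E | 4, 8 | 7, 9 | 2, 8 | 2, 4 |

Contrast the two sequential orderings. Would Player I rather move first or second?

first

If Player I leads: Column's best replies are A→Y, B→W, C→Y, D→W, E→X; Player I's induced payoffs 4, 3, 6, 3, 7; outcome (E, X), payoffs (7, 9).
If Column leads: Player I's best replies are W→C, X→C, Y→C, Z→D; Column's induced payoffs 0, 2, 6, 1; outcome (C, Y), payoffs (6, 6).
Player I gets 7 moving first and 6 moving second, so Player I prefers to move first.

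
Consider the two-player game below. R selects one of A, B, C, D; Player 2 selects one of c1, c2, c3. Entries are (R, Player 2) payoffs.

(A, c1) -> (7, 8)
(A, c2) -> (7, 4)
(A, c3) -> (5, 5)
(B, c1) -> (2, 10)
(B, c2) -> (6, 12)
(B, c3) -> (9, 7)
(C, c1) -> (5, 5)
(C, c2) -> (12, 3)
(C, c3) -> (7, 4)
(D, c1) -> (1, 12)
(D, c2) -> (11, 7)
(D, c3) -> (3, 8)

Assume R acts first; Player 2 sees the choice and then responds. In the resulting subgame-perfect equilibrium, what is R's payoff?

Work backward from Player 2's decision.
- A: Player 2 compares 8, 4, 5 and picks c1; R would get 7.
- B: Player 2 compares 10, 12, 7 and picks c2; R would get 6.
- C: Player 2 compares 5, 3, 4 and picks c1; R would get 5.
- D: Player 2 compares 12, 7, 8 and picks c1; R would get 1.
Among 7, 6, 5, 1, the best is 7 at A. Subgame-perfect outcome: (A, c1) with payoffs (7, 8).

7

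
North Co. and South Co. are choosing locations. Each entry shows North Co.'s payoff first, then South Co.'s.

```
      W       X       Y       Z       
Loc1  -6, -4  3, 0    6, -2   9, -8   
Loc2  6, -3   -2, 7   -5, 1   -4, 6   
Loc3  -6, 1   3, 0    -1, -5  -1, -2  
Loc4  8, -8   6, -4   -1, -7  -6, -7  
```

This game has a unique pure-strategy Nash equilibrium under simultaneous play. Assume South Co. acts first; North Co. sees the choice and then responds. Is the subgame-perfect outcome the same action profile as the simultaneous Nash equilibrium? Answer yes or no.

no

Backward induction with South Co. moving first.
- W: North Co. compares -6, 6, -6, 8 and picks Loc4; South Co. would get -8.
- X: North Co. compares 3, -2, 3, 6 and picks Loc4; South Co. would get -4.
- Y: North Co. compares 6, -5, -1, -1 and picks Loc1; South Co. would get -2.
- Z: North Co. compares 9, -4, -1, -6 and picks Loc1; South Co. would get -8.
Among -8, -4, -2, -8, the best is -2 at Y. Subgame-perfect outcome: (Loc1, Y) with payoffs (6, -2).
Under simultaneous play:
North Co.'s best replies: W→Loc4; X→Loc4; Y→Loc1; Z→Loc1.
South Co.'s best replies: Loc1→X; Loc2→X; Loc3→W; Loc4→X.
Only (Loc4, X) has each player best-responding; Nash payoffs (6, -4).
Sequential outcome (Loc1, Y) differs from the Nash profile (Loc4, X).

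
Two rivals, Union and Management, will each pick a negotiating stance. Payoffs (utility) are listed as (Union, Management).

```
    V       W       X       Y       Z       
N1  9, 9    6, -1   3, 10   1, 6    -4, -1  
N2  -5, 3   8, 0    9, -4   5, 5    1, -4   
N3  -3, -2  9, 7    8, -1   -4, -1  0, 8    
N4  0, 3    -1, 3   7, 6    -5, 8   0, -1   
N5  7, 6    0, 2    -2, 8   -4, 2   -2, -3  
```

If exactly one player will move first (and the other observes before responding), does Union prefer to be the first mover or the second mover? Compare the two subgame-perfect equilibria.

second

If Union leads: Management's best replies are N1→X, N2→Y, N3→Z, N4→Y, N5→X; Union's induced payoffs 3, 5, 0, -5, -2; outcome (N2, Y), payoffs (5, 5).
If Management leads: Union's best replies are V→N1, W→N3, X→N2, Y→N2, Z→N2; Management's induced payoffs 9, 7, -4, 5, -4; outcome (N1, V), payoffs (9, 9).
Union gets 5 moving first and 9 moving second, so Union prefers to move second.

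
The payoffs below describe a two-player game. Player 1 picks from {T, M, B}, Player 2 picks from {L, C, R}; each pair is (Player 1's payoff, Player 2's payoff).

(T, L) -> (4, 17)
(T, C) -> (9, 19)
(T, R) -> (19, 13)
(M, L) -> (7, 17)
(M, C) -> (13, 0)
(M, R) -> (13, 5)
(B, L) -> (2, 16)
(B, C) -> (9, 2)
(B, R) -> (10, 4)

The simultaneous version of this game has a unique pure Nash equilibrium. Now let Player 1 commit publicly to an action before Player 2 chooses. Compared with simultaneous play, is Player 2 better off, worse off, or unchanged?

better off

Backward induction with Player 1 moving first.
- T: Player 2 compares 17, 19, 13 and picks C; Player 1 would get 9.
- M: Player 2 compares 17, 0, 5 and picks L; Player 1 would get 7.
- B: Player 2 compares 16, 2, 4 and picks L; Player 1 would get 2.
Maximizing over 9, 7, 2, Player 1 chooses T. Subgame-perfect outcome: (T, C) with payoffs (9, 19).
Under simultaneous play:
Player 1's best replies: L→M; C→M; R→T.
Player 2's best replies: T→C; M→L; B→L.
The unique mutual best reply is (M, L), giving (7, 17).
Player 2 earns 19 sequentially versus 17 at the Nash outcome: better off.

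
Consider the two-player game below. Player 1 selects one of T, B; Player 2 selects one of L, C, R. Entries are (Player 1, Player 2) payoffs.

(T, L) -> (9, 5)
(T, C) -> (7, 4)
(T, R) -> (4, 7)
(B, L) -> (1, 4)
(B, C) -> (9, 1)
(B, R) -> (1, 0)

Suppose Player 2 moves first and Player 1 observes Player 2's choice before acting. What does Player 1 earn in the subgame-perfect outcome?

Work backward from Player 1's decision.
- L → Player 1 plays T (best of 9, 1); Player 2 gets 5.
- C → Player 1 plays B (best of 7, 9); Player 2 gets 1.
- R → Player 1 plays T (best of 4, 1); Player 2 gets 7.
Player 2's induced payoffs are 5, 1, 7, so Player 2 commits to R. Subgame-perfect outcome: (T, R) with payoffs (4, 7).

4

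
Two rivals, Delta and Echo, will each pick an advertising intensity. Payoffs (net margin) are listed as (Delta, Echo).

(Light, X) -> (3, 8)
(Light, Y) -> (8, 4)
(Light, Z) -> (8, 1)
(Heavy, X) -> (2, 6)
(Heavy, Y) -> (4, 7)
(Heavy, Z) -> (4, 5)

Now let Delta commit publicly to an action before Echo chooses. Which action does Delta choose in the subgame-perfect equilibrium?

Solve by backward induction (Delta leads).
- Light: BR = X, leader payoff 3.
- Heavy: BR = Y, leader payoff 4.
Among 3, 4, the best is 4 at Heavy. Subgame-perfect outcome: (Heavy, Y) with payoffs (4, 7).

Heavy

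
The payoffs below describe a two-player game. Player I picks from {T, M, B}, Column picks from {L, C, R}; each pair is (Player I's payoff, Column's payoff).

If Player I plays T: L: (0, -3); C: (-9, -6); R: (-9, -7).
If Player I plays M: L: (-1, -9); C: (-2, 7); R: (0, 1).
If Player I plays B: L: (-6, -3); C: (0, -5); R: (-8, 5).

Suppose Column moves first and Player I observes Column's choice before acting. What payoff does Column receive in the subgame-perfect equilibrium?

1

Player I best-responds to each possible Column move:
- L: BR = T, leader payoff -3.
- C: BR = B, leader payoff -5.
- R: BR = M, leader payoff 1.
Column's induced payoffs are -3, -5, 1, so Column commits to R. Subgame-perfect outcome: (M, R) with payoffs (0, 1).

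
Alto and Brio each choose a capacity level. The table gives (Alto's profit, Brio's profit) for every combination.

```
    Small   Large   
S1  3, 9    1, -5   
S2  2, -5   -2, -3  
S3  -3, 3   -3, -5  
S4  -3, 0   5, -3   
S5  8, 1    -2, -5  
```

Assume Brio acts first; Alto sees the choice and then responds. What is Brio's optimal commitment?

Small

Backward induction with Brio moving first.
- Small: BR = S5, leader payoff 1.
- Large: BR = S4, leader payoff -3.
Maximizing over 1, -3, Brio chooses Small. Subgame-perfect outcome: (S5, Small) with payoffs (8, 1).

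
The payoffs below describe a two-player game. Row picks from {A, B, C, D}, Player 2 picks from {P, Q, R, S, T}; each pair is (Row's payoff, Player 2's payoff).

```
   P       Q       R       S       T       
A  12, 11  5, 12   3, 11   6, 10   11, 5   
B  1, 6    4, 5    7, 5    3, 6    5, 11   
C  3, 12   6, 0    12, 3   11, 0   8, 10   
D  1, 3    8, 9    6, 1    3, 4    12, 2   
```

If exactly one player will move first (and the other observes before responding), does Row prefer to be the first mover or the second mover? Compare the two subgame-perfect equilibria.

second

If Row leads: Player 2's best replies are A→Q, B→T, C→P, D→Q; Row's induced payoffs 5, 5, 3, 8; outcome (D, Q), payoffs (8, 9).
If Player 2 leads: Row's best replies are P→A, Q→D, R→C, S→C, T→D; Player 2's induced payoffs 11, 9, 3, 0, 2; outcome (A, P), payoffs (12, 11).
Row gets 8 moving first and 12 moving second, so Row prefers to move second.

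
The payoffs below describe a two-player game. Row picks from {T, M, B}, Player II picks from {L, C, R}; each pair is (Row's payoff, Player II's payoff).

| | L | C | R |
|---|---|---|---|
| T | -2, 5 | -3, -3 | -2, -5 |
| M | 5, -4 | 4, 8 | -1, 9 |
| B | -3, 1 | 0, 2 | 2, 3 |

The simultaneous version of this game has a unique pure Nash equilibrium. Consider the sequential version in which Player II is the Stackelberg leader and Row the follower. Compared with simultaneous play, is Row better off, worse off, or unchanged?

better off

Work backward from Row's decision.
- L: Row compares -2, 5, -3 and picks M; Player II would get -4.
- C: Row compares -3, 4, 0 and picks M; Player II would get 8.
- R: Row compares -2, -1, 2 and picks B; Player II would get 3.
Maximizing over -4, 8, 3, Player II chooses C. Subgame-perfect outcome: (M, C) with payoffs (4, 8).
For the simultaneous game, intersect best replies.
Row's best replies: L→M; C→M; R→B.
Player II's best replies: T→L; M→R; B→R.
The unique mutual best reply is (B, R), giving (2, 3).
Row earns 4 sequentially versus 2 at the Nash outcome: better off.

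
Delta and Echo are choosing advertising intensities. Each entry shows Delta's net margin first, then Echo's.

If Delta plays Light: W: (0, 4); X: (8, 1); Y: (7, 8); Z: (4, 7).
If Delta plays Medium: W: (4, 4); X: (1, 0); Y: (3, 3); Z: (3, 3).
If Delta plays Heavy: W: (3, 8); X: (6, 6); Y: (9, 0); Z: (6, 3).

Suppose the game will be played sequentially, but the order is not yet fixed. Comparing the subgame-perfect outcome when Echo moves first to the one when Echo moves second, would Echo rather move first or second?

If Delta leads: Echo's best replies are Light→Y, Medium→W, Heavy→W; Delta's induced payoffs 7, 4, 3; outcome (Light, Y), payoffs (7, 8).
If Echo leads: Delta's best replies are W→Medium, X→Light, Y→Heavy, Z→Heavy; Echo's induced payoffs 4, 1, 0, 3; outcome (Medium, W), payoffs (4, 4).
Echo gets 4 moving first and 8 moving second, so Echo prefers to move second.

second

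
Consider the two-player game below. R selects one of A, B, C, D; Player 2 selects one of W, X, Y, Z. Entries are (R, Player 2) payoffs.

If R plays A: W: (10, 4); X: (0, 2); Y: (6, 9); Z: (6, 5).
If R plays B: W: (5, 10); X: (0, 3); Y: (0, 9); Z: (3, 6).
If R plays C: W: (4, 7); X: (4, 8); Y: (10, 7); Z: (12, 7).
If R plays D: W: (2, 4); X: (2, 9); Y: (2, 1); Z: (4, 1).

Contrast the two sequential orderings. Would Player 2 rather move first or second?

second

If R leads: Player 2's best replies are A→Y, B→W, C→X, D→X; R's induced payoffs 6, 5, 4, 2; outcome (A, Y), payoffs (6, 9).
If Player 2 leads: R's best replies are W→A, X→C, Y→C, Z→C; Player 2's induced payoffs 4, 8, 7, 7; outcome (C, X), payoffs (4, 8).
Player 2 gets 8 moving first and 9 moving second, so Player 2 prefers to move second.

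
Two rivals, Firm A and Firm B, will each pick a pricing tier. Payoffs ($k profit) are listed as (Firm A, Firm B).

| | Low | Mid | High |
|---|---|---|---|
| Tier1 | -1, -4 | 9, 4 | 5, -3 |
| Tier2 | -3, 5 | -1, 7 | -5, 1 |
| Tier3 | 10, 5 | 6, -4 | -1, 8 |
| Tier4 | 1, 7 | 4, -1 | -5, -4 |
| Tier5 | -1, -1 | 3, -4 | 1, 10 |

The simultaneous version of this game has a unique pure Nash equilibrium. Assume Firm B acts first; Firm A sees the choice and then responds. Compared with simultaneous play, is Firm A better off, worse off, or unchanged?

Work backward from Firm A's decision.
- Low → Firm A plays Tier3 (best of -1, -3, 10, 1, -1); Firm B gets 5.
- Mid → Firm A plays Tier1 (best of 9, -1, 6, 4, 3); Firm B gets 4.
- High → Firm A plays Tier1 (best of 5, -5, -1, -5, 1); Firm B gets -3.
Maximizing over 5, 4, -3, Firm B chooses Low. Subgame-perfect outcome: (Tier3, Low) with payoffs (10, 5).
For the simultaneous game, intersect best replies.
Firm A's best replies: Low→Tier3; Mid→Tier1; High→Tier1.
Firm B's best replies: Tier1→Mid; Tier2→Mid; Tier3→High; Tier4→Low; Tier5→High.
The unique mutual best reply is (Tier1, Mid), giving (9, 4).
Firm A earns 10 sequentially versus 9 at the Nash outcome: better off.

better off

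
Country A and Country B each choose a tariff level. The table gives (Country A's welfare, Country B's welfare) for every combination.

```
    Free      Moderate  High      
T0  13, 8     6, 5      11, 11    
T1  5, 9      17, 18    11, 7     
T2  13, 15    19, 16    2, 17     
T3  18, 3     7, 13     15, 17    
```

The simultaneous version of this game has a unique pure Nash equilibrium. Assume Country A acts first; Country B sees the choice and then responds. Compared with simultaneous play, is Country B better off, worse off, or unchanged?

better off

Work backward from Country B's decision.
- T0: Country B compares 8, 5, 11 and picks High; Country A would get 11.
- T1: Country B compares 9, 18, 7 and picks Moderate; Country A would get 17.
- T2: Country B compares 15, 16, 17 and picks High; Country A would get 2.
- T3: Country B compares 3, 13, 17 and picks High; Country A would get 15.
Country A's induced payoffs are 11, 17, 2, 15, so Country A commits to T1. Subgame-perfect outcome: (T1, Moderate) with payoffs (17, 18).
Now find the simultaneous Nash equilibrium.
Country A's best replies: Free→T3; Moderate→T2; High→T3.
Country B's best replies: T0→High; T1→Moderate; T2→High; T3→High.
The unique mutual best reply is (T3, High), giving (15, 17).
Country B earns 18 sequentially versus 17 at the Nash outcome: better off.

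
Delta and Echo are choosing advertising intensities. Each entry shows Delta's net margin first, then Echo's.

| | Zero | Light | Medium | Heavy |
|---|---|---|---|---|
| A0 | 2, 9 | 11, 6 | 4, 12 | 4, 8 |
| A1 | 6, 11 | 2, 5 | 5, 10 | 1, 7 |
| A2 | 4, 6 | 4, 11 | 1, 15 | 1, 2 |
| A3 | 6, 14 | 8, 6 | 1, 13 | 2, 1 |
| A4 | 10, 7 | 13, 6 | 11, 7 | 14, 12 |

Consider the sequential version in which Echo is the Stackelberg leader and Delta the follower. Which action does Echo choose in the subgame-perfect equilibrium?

Backward induction with Echo moving first.
- Zero: BR = A4, leader payoff 7.
- Light: BR = A4, leader payoff 6.
- Medium: BR = A4, leader payoff 7.
- Heavy: BR = A4, leader payoff 12.
Among 7, 6, 7, 12, the best is 12 at Heavy. Subgame-perfect outcome: (A4, Heavy) with payoffs (14, 12).

Heavy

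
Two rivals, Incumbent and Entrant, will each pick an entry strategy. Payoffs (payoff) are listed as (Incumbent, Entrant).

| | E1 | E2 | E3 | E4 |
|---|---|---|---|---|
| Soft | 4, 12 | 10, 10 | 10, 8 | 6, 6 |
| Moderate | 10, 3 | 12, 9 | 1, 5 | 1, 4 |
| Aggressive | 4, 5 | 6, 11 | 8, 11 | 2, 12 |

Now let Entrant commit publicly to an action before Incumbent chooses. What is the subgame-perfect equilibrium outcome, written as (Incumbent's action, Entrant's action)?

(Moderate, E2)

Work backward from Incumbent's decision.
- E1: BR = Moderate, leader payoff 3.
- E2: BR = Moderate, leader payoff 9.
- E3: BR = Soft, leader payoff 8.
- E4: BR = Soft, leader payoff 6.
Entrant's induced payoffs are 3, 9, 8, 6, so Entrant commits to E2. Subgame-perfect outcome: (Moderate, E2) with payoffs (12, 9).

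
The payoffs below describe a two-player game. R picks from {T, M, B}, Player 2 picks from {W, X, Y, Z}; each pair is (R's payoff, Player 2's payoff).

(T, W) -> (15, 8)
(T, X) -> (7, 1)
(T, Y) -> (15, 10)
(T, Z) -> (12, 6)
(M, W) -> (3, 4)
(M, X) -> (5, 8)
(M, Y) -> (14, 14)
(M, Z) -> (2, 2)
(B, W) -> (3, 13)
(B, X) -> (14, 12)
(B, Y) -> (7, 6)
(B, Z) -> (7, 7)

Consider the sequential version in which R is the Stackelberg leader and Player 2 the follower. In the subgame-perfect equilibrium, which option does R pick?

T

Backward induction with R moving first.
- T: Player 2 compares 8, 1, 10, 6 and picks Y; R would get 15.
- M: Player 2 compares 4, 8, 14, 2 and picks Y; R would get 14.
- B: Player 2 compares 13, 12, 6, 7 and picks W; R would get 3.
R's induced payoffs are 15, 14, 3, so R commits to T. Subgame-perfect outcome: (T, Y) with payoffs (15, 10).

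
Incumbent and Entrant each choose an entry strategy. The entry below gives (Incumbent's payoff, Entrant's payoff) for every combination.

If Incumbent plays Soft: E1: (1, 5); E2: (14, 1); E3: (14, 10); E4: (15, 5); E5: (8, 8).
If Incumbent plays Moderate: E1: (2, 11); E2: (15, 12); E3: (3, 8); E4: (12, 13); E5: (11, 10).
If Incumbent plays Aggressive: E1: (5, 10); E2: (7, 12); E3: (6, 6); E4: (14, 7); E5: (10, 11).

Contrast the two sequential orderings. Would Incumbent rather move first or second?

If Incumbent leads: Entrant's best replies are Soft→E3, Moderate→E4, Aggressive→E2; Incumbent's induced payoffs 14, 12, 7; outcome (Soft, E3), payoffs (14, 10).
If Entrant leads: Incumbent's best replies are E1→Aggressive, E2→Moderate, E3→Soft, E4→Soft, E5→Moderate; Entrant's induced payoffs 10, 12, 10, 5, 10; outcome (Moderate, E2), payoffs (15, 12).
Incumbent gets 14 moving first and 15 moving second, so Incumbent prefers to move second.

second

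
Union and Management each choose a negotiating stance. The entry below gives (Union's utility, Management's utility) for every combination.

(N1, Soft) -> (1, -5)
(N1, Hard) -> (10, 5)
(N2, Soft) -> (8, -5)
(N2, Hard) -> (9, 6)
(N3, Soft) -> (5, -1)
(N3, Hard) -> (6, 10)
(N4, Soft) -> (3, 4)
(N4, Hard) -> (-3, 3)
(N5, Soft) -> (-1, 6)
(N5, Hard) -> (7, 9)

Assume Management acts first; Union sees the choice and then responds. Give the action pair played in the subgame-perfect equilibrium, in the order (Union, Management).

(N1, Hard)

Work backward from Union's decision.
- Soft: BR = N2, leader payoff -5.
- Hard: BR = N1, leader payoff 5.
Management's induced payoffs are -5, 5, so Management commits to Hard. Subgame-perfect outcome: (N1, Hard) with payoffs (10, 5).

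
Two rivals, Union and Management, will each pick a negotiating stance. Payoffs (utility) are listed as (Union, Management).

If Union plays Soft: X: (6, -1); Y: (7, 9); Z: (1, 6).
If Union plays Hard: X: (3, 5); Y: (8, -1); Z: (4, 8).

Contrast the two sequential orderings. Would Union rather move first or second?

If Union leads: Management's best replies are Soft→Y, Hard→Z; Union's induced payoffs 7, 4; outcome (Soft, Y), payoffs (7, 9).
If Management leads: Union's best replies are X→Soft, Y→Hard, Z→Hard; Management's induced payoffs -1, -1, 8; outcome (Hard, Z), payoffs (4, 8).
Union gets 7 moving first and 4 moving second, so Union prefers to move first.

first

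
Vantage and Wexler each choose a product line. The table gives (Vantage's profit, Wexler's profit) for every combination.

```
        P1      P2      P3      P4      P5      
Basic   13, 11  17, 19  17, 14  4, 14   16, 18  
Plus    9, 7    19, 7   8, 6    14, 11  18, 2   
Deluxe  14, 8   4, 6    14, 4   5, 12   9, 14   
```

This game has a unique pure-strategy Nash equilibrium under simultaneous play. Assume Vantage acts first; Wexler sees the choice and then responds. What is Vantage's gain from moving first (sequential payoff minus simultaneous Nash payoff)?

3

Backward induction with Vantage moving first.
- Basic: Wexler compares 11, 19, 14, 14, 18 and picks P2; Vantage would get 17.
- Plus: Wexler compares 7, 7, 6, 11, 2 and picks P4; Vantage would get 14.
- Deluxe: Wexler compares 8, 6, 4, 12, 14 and picks P5; Vantage would get 9.
Vantage's induced payoffs are 17, 14, 9, so Vantage commits to Basic. Subgame-perfect outcome: (Basic, P2) with payoffs (17, 19).
Under simultaneous play:
Vantage's best replies: P1→Deluxe; P2→Plus; P3→Basic; P4→Plus; P5→Plus.
Wexler's best replies: Basic→P2; Plus→P4; Deluxe→P5.
Only (Plus, P4) has each player best-responding; Nash payoffs (14, 11).
Vantage's commitment gain: 17 − 14 = 3.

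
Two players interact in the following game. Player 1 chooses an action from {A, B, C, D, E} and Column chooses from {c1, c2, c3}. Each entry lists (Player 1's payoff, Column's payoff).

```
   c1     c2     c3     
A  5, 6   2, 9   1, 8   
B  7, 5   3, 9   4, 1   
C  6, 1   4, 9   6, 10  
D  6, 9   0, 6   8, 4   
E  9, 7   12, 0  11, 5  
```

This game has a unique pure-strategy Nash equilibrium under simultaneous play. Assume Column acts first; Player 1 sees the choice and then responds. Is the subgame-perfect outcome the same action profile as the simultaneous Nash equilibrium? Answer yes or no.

yes

Backward induction with Column moving first.
- c1: Player 1 compares 5, 7, 6, 6, 9 and picks E; Column would get 7.
- c2: Player 1 compares 2, 3, 4, 0, 12 and picks E; Column would get 0.
- c3: Player 1 compares 1, 4, 6, 8, 11 and picks E; Column would get 5.
Among 7, 0, 5, the best is 7 at c1. Subgame-perfect outcome: (E, c1) with payoffs (9, 7).
Under simultaneous play:
Player 1's best replies: c1→E; c2→E; c3→E.
Column's best replies: A→c2; B→c2; C→c3; D→c1; E→c1.
Only (E, c1) has each player best-responding; Nash payoffs (9, 7).
Sequential outcome (E, c1) coincides with the Nash profile (E, c1).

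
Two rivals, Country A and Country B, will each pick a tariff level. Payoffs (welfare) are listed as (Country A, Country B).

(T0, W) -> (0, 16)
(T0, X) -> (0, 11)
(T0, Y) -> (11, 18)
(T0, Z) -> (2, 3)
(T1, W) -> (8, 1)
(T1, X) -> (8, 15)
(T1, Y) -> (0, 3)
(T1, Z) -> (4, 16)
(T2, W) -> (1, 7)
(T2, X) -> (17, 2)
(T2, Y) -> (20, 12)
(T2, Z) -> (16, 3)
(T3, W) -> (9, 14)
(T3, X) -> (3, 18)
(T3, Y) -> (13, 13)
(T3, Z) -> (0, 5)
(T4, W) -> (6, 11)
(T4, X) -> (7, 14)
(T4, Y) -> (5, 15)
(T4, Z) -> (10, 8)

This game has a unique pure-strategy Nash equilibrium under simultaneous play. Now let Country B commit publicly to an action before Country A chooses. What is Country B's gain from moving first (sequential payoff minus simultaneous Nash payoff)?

Work backward from Country A's decision.
- W → Country A plays T3 (best of 0, 8, 1, 9, 6); Country B gets 14.
- X → Country A plays T2 (best of 0, 8, 17, 3, 7); Country B gets 2.
- Y → Country A plays T2 (best of 11, 0, 20, 13, 5); Country B gets 12.
- Z → Country A plays T2 (best of 2, 4, 16, 0, 10); Country B gets 3.
Among 14, 2, 12, 3, the best is 14 at W. Subgame-perfect outcome: (T3, W) with payoffs (9, 14).
Now find the simultaneous Nash equilibrium.
Country A's best replies: W→T3; X→T2; Y→T2; Z→T2.
Country B's best replies: T0→Y; T1→Z; T2→Y; T3→X; T4→Y.
The unique mutual best reply is (T2, Y), giving (20, 12).
Country B's commitment gain: 14 − 12 = 2.

2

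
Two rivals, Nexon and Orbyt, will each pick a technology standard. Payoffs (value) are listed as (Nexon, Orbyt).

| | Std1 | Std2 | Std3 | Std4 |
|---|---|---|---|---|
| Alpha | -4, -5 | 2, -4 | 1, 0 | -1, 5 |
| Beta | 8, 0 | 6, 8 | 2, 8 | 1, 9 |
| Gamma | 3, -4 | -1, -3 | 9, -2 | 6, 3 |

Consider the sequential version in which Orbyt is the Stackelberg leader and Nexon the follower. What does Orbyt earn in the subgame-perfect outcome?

Work backward from Nexon's decision.
- Std1 → Nexon plays Beta (best of -4, 8, 3); Orbyt gets 0.
- Std2 → Nexon plays Beta (best of 2, 6, -1); Orbyt gets 8.
- Std3 → Nexon plays Gamma (best of 1, 2, 9); Orbyt gets -2.
- Std4 → Nexon plays Gamma (best of -1, 1, 6); Orbyt gets 3.
Maximizing over 0, 8, -2, 3, Orbyt chooses Std2. Subgame-perfect outcome: (Beta, Std2) with payoffs (6, 8).

8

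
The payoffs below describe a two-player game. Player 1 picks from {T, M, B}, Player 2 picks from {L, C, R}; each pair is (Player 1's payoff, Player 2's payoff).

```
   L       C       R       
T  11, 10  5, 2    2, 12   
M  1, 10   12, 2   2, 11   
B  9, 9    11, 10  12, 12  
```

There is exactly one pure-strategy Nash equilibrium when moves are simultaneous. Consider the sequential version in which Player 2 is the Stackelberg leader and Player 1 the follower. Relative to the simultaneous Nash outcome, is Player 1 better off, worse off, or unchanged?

Player 1 best-responds to each possible Player 2 move:
- L → Player 1 plays T (best of 11, 1, 9); Player 2 gets 10.
- C → Player 1 plays M (best of 5, 12, 11); Player 2 gets 2.
- R → Player 1 plays B (best of 2, 2, 12); Player 2 gets 12.
Among 10, 2, 12, the best is 12 at R. Subgame-perfect outcome: (B, R) with payoffs (12, 12).
Now find the simultaneous Nash equilibrium.
Player 1's best replies: L→T; C→M; R→B.
Player 2's best replies: T→R; M→R; B→R.
Only (B, R) has each player best-responding; Nash payoffs (12, 12).
Player 1 earns 12 sequentially versus 12 at the Nash outcome: unchanged.

unchanged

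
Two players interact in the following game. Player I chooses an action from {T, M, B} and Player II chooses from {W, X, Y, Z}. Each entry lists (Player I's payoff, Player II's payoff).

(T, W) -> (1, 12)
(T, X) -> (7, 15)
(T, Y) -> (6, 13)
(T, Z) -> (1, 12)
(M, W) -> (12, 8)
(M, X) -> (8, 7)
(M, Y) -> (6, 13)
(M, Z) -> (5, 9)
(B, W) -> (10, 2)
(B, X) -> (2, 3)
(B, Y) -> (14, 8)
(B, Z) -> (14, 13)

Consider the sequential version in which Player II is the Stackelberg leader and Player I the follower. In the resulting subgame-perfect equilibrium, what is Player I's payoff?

Backward induction with Player II moving first.
- W → Player I plays M (best of 1, 12, 10); Player II gets 8.
- X → Player I plays M (best of 7, 8, 2); Player II gets 7.
- Y → Player I plays B (best of 6, 6, 14); Player II gets 8.
- Z → Player I plays B (best of 1, 5, 14); Player II gets 13.
Among 8, 7, 8, 13, the best is 13 at Z. Subgame-perfect outcome: (B, Z) with payoffs (14, 13).

14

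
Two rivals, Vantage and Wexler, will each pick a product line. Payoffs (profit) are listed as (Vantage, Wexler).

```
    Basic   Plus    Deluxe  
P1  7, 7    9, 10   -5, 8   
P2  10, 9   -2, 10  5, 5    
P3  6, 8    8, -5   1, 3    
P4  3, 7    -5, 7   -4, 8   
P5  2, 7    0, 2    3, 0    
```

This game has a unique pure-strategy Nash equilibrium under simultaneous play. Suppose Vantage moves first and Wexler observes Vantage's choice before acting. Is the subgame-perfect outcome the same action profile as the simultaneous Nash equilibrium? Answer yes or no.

Work backward from Wexler's decision.
- P1: Wexler compares 7, 10, 8 and picks Plus; Vantage would get 9.
- P2: Wexler compares 9, 10, 5 and picks Plus; Vantage would get -2.
- P3: Wexler compares 8, -5, 3 and picks Basic; Vantage would get 6.
- P4: Wexler compares 7, 7, 8 and picks Deluxe; Vantage would get -4.
- P5: Wexler compares 7, 2, 0 and picks Basic; Vantage would get 2.
Vantage's induced payoffs are 9, -2, 6, -4, 2, so Vantage commits to P1. Subgame-perfect outcome: (P1, Plus) with payoffs (9, 10).
For the simultaneous game, intersect best replies.
Vantage's best replies: Basic→P2; Plus→P1; Deluxe→P2.
Wexler's best replies: P1→Plus; P2→Plus; P3→Basic; P4→Deluxe; P5→Basic.
Only (P1, Plus) has each player best-responding; Nash payoffs (9, 10).
Sequential outcome (P1, Plus) coincides with the Nash profile (P1, Plus).

yes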